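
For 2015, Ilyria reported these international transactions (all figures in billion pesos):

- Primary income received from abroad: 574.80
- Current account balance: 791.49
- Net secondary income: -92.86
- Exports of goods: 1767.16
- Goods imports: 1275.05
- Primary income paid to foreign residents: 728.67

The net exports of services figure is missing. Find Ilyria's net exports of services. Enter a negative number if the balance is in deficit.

546.11

Current account = goods balance + services balance + net primary income + net secondary income
Sum of the known components = 245.38
Net exports of services = CA - (known components) = 791.49 - 245.38 = 546.11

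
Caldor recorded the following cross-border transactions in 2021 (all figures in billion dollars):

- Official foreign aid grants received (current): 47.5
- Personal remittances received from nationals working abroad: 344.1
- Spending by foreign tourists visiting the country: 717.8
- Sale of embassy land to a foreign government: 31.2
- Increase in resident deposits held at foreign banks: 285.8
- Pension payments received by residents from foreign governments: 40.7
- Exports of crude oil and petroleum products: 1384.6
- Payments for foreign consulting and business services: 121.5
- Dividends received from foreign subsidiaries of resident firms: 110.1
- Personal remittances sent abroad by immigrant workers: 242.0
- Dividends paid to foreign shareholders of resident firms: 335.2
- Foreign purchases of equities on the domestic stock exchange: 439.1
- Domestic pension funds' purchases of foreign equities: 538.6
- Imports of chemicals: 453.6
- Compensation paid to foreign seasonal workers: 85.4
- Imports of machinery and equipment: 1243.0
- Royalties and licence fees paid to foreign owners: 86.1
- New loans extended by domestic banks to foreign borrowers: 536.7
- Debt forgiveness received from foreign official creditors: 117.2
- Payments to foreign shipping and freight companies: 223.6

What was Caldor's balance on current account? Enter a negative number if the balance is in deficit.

-145.6

Goods: 1384.6 - 1243.0 - 453.6 = -312.0
Services: 717.8 - 121.5 - 223.6 - 86.1 = 286.6
Primary income: 110.1 - 85.4 - 335.2 = -310.5
Secondary income: 40.7 + 344.1 - 242.0 + 47.5 = 190.3
Current account = (-312.0) + 286.6 + (-310.5) + 190.3 = -145.6
(Excluded from the current account — capital account: sale of embassy land to a foreign government 31.2, debt forgiveness received from foreign official creditors 117.2; financial account: increase in resident deposits held at foreign banks 285.8, foreign purchases of equities on the domestic stock exchange 439.1, domestic pension funds' purchases of foreign equities 538.6, new loans extended by domestic banks to foreign borrowers 536.7.)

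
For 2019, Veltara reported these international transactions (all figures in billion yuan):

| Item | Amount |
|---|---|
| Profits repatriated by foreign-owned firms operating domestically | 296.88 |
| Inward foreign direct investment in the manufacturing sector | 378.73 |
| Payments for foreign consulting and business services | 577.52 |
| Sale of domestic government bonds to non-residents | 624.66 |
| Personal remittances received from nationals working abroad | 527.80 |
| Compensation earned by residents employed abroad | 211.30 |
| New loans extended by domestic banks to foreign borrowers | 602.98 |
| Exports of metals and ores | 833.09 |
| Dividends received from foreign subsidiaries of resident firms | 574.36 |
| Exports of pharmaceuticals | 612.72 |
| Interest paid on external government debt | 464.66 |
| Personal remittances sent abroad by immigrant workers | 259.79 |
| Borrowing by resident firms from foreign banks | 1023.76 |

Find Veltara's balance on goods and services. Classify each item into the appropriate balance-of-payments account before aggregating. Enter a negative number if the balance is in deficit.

Goods: 833.09 + 612.72 = 1445.81
Services: -577.52
Trade balance = 1445.81 + (-577.52) = 868.29
(Excluded from the trade balance — primary income: profits repatriated by foreign-owned firms operating domestically 296.88, compensation earned by residents employed abroad 211.30, dividends received from foreign subsidiaries of resident firms 574.36, interest paid on external government debt 464.66; financial account: inward foreign direct investment in the manufacturing sector 378.73, sale of domestic government bonds to non-residents 624.66, new loans extended by domestic banks to foreign borrowers 602.98, borrowing by resident firms from foreign banks 1023.76; secondary income: personal remittances received from nationals working abroad 527.80, personal remittances sent abroad by immigrant workers 259.79.)

868.29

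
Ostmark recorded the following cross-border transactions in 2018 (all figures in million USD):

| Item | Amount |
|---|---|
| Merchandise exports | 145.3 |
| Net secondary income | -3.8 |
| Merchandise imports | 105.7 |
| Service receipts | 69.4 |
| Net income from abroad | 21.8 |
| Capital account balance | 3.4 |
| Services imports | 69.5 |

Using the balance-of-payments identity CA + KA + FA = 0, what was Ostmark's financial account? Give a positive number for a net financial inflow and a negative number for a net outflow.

Goods balance = 145.3 - 105.7 = 39.6
Services balance = 69.4 - 69.5 = -0.1
Trade balance (goods + services) = 39.6 + (-0.1) = 39.5
Net primary income = 21.8
Net secondary income = -3.8
Current account = 39.5 + 21.8 + (-3.8) = 57.5
Financial account = -(57.5 + 3.4) = -60.9

-60.9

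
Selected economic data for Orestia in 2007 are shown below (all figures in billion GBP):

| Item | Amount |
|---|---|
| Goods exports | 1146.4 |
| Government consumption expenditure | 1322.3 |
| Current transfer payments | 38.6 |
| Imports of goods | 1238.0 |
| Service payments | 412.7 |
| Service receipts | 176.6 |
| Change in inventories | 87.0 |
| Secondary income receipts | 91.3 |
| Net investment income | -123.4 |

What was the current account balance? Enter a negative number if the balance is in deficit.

Goods balance = 1146.4 - 1238.0 = -91.6
Services balance = 176.6 - 412.7 = -236.1
Trade balance (goods + services) = -91.6 + (-236.1) = -327.7
Net primary income = -123.4
Net secondary income = 91.3 - 38.6 = 52.7
Current account = -327.7 + (-123.4) + 52.7 = -398.4

-398.4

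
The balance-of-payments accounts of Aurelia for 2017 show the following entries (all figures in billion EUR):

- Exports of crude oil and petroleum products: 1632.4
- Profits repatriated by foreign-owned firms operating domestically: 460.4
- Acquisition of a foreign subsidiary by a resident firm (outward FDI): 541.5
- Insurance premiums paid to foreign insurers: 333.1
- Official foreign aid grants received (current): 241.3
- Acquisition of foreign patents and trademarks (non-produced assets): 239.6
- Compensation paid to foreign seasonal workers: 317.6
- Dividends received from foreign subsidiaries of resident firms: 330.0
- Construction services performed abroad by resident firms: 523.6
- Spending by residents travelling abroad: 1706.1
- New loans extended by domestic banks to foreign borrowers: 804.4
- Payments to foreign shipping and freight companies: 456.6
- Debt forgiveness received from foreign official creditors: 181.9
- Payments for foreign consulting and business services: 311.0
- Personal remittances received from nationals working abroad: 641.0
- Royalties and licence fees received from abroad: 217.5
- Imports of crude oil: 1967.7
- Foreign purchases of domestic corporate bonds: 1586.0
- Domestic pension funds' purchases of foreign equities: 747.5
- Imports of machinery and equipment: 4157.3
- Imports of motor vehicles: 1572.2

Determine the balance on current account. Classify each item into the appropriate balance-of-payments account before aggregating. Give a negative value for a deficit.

-7696.2

Goods: -1967.7 - 4157.3 - 1572.2 + 1632.4 = -6064.8
Services: -456.6 - 311.0 + 217.5 + 523.6 - 1706.1 - 333.1 = -2065.7
Primary income: -317.6 + 330.0 - 460.4 = -448.0
Secondary income: 641.0 + 241.3 = 882.3
Current account = (-6064.8) + (-2065.7) + (-448.0) + 882.3 = -7696.2
(Excluded from the current account — financial account: acquisition of a foreign subsidiary by a resident firm (outward FDI) 541.5, new loans extended by domestic banks to foreign borrowers 804.4, foreign purchases of domestic corporate bonds 1586.0, domestic pension funds' purchases of foreign equities 747.5; capital account: acquisition of foreign patents and trademarks (non-produced assets) 239.6, debt forgiveness received from foreign official creditors 181.9.)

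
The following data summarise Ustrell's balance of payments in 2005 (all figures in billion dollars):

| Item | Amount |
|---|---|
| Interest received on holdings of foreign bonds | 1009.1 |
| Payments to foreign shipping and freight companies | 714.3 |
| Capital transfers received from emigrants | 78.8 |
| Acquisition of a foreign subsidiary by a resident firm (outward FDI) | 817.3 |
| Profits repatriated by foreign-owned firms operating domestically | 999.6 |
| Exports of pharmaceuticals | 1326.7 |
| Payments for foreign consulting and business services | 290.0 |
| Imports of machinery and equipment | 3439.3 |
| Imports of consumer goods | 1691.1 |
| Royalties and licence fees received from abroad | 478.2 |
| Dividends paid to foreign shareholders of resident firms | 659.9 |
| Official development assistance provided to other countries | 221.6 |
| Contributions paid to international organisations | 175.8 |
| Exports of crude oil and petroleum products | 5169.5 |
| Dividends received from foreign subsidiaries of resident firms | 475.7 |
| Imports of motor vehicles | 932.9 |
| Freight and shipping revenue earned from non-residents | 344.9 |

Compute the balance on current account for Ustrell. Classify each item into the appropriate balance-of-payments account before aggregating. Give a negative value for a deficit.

Goods: -1691.1 + 1326.7 + 5169.5 - 932.9 - 3439.3 = 432.9
Services: -290.0 - 714.3 + 478.2 + 344.9 = -181.2
Primary income: 475.7 + 1009.1 - 999.6 - 659.9 = -174.7
Secondary income: -221.6 - 175.8 = -397.4
Current account = 432.9 + (-181.2) + (-174.7) + (-397.4) = -320.4
(Excluded from the current account — capital account: capital transfers received from emigrants 78.8; financial account: acquisition of a foreign subsidiary by a resident firm (outward FDI) 817.3.)

-320.4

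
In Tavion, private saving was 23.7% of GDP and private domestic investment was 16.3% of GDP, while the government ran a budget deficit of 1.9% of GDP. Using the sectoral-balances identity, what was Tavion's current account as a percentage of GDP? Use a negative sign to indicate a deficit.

By the sectoral-balances identity, CA = (S_private - I) + (T - G).
Private balance = 23.7 - 16.3 = 7.4
Government balance (T - G) = -1.9
CA = 7.4 + (-1.9) = 5.5

5.5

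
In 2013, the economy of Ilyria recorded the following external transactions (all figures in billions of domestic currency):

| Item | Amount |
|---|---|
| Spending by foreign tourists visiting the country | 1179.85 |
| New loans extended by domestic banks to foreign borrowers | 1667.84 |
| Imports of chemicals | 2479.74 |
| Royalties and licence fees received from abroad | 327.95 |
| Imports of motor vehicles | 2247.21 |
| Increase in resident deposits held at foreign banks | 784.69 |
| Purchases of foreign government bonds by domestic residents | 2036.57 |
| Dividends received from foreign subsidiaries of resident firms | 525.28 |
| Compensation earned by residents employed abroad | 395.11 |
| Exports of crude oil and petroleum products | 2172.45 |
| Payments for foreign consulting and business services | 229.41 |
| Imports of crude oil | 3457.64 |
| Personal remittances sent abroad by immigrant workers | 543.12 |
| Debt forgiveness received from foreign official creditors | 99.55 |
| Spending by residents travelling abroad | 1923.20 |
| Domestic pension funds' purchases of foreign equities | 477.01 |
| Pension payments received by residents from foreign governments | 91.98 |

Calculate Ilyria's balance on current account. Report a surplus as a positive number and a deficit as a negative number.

Goods: 2172.45 - 2479.74 - 3457.64 - 2247.21 = -6012.14
Services: -1923.20 - 229.41 + 327.95 + 1179.85 = -644.81
Primary income: 525.28 + 395.11 = 920.39
Secondary income: -543.12 + 91.98 = -451.14
Current account = (-6012.14) + (-644.81) + 920.39 + (-451.14) = -6187.70
(Excluded from the current account — financial account: new loans extended by domestic banks to foreign borrowers 1667.84, increase in resident deposits held at foreign banks 784.69, purchases of foreign government bonds by domestic residents 2036.57, domestic pension funds' purchases of foreign equities 477.01; capital account: debt forgiveness received from foreign official creditors 99.55.)

-6187.70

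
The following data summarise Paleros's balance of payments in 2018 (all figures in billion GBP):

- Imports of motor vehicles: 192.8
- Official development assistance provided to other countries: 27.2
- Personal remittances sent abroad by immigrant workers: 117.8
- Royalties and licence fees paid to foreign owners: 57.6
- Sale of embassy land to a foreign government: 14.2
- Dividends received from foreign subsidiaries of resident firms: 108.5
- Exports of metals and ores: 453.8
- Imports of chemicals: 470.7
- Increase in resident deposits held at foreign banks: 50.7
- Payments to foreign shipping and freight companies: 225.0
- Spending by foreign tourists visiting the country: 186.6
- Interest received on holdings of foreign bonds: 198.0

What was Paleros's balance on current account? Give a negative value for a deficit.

Goods: 453.8 - 192.8 - 470.7 = -209.7
Services: -225.0 - 57.6 + 186.6 = -96.0
Primary income: 108.5 + 198.0 = 306.5
Secondary income: -27.2 - 117.8 = -145.0
Current account = (-209.7) + (-96.0) + 306.5 + (-145.0) = -144.2
(Excluded from the current account — capital account: sale of embassy land to a foreign government 14.2; financial account: increase in resident deposits held at foreign banks 50.7.)

-144.2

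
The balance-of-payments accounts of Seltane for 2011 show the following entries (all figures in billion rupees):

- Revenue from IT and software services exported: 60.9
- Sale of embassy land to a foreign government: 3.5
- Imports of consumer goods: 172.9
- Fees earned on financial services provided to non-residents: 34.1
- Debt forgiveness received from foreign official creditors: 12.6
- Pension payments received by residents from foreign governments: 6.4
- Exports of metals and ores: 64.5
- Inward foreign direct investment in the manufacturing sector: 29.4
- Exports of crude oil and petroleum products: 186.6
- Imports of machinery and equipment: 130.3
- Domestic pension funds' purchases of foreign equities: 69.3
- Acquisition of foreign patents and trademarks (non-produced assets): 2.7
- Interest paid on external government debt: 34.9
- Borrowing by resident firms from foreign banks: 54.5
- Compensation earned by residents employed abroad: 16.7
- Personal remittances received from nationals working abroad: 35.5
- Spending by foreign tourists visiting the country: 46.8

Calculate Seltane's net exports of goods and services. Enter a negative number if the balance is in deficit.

89.7

Goods: -172.9 + 186.6 + 64.5 - 130.3 = -52.1
Services: 34.1 + 60.9 + 46.8 = 141.8
Trade balance = -52.1 + 141.8 = 89.7
(Excluded from the trade balance — capital account: sale of embassy land to a foreign government 3.5, debt forgiveness received from foreign official creditors 12.6, acquisition of foreign patents and trademarks (non-produced assets) 2.7; secondary income: pension payments received by residents from foreign governments 6.4, personal remittances received from nationals working abroad 35.5; financial account: inward foreign direct investment in the manufacturing sector 29.4, domestic pension funds' purchases of foreign equities 69.3, borrowing by resident firms from foreign banks 54.5; primary income: interest paid on external government debt 34.9, compensation earned by residents employed abroad 16.7.)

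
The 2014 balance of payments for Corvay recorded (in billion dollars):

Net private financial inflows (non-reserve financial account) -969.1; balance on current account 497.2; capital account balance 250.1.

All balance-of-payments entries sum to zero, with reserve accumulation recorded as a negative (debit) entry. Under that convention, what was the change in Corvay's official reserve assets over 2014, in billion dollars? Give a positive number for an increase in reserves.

Official reserve transactions balance = -(497.2 + 250.1 + (-969.1)) = 221.8
An accumulation of reserves is recorded as a debit (negative entry), so the change in the stock of reserves is the negative of that balance.
Change in official reserves = -(221.8) = -221.8

-221.8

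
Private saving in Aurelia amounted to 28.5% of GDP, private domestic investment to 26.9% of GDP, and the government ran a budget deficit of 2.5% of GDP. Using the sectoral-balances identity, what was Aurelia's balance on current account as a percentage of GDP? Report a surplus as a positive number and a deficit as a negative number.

-0.9

By the sectoral-balances identity, CA = (S_private - I) + (T - G).
Private balance = 28.5 - 26.9 = 1.6
Government balance (T - G) = -2.5
CA = 1.6 + (-2.5) = -0.9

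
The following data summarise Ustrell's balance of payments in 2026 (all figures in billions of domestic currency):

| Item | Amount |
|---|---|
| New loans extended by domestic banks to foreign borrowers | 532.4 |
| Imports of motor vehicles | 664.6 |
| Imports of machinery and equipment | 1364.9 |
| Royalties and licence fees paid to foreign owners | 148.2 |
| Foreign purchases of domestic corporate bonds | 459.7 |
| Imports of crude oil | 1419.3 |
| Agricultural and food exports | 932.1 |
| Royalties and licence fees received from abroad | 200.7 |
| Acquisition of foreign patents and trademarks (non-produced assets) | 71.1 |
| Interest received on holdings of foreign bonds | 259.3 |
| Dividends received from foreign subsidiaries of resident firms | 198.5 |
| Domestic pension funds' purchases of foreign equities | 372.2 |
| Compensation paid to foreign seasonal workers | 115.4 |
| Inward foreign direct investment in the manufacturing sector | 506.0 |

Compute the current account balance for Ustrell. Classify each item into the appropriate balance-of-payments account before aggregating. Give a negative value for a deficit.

Goods: -1419.3 - 664.6 - 1364.9 + 932.1 = -2516.7
Services: 200.7 - 148.2 = 52.5
Primary income: -115.4 + 198.5 + 259.3 = 342.4
Current account = (-2516.7) + 52.5 + 342.4 = -2121.8
(Excluded from the current account — financial account: new loans extended by domestic banks to foreign borrowers 532.4, foreign purchases of domestic corporate bonds 459.7, domestic pension funds' purchases of foreign equities 372.2, inward foreign direct investment in the manufacturing sector 506.0; capital account: acquisition of foreign patents and trademarks (non-produced assets) 71.1.)

-2121.8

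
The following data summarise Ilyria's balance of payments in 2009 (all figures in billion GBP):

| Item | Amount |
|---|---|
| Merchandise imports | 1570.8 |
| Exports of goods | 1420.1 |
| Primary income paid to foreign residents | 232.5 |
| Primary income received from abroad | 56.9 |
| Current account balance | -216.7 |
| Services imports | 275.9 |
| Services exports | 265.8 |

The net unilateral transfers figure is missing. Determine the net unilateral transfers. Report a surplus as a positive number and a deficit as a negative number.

119.7

Current account = goods balance + services balance + net primary income + net secondary income
Sum of the known components = -336.4
Net unilateral transfers = CA - (known components) = -216.7 - (-336.4) = 119.7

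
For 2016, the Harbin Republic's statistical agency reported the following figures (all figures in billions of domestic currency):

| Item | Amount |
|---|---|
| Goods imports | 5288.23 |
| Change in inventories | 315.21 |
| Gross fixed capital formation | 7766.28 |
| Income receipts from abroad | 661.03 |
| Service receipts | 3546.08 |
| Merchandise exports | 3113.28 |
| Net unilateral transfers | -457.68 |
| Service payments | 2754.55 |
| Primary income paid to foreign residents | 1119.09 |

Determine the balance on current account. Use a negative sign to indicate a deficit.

-2299.16

Goods balance = 3113.28 - 5288.23 = -2174.95
Services balance = 3546.08 - 2754.55 = 791.53
Trade balance (goods + services) = -2174.95 + 791.53 = -1383.42
Net primary income = 661.03 - 1119.09 = -458.06
Net secondary income = -457.68
Current account = -1383.42 + (-458.06) + (-457.68) = -2299.16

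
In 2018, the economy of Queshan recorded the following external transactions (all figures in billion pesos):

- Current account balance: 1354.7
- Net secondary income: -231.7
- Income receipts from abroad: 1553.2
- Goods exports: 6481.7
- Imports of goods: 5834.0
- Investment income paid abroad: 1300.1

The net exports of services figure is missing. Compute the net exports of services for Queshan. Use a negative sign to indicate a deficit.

Current account = goods balance + services balance + net primary income + net secondary income
Sum of the known components = 669.1
Net exports of services = CA - (known components) = 1354.7 - 669.1 = 685.6

685.6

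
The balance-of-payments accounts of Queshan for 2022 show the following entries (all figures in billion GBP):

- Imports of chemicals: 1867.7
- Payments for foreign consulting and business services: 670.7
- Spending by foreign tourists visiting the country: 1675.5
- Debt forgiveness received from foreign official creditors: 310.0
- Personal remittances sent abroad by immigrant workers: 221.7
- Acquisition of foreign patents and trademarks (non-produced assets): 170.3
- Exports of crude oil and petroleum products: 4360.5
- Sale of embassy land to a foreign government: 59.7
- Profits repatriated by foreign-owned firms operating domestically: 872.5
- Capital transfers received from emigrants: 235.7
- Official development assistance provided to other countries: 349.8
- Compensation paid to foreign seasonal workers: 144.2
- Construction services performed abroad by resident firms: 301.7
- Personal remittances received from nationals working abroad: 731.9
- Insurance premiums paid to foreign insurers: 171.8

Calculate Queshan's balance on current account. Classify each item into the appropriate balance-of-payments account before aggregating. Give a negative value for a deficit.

Goods: 4360.5 - 1867.7 = 2492.8
Services: 301.7 - 670.7 + 1675.5 - 171.8 = 1134.7
Primary income: -872.5 - 144.2 = -1016.7
Secondary income: -349.8 - 221.7 + 731.9 = 160.4
Current account = 2492.8 + 1134.7 + (-1016.7) + 160.4 = 2771.2
(Excluded from the current account — capital account: debt forgiveness received from foreign official creditors 310.0, acquisition of foreign patents and trademarks (non-produced assets) 170.3, sale of embassy land to a foreign government 59.7, capital transfers received from emigrants 235.7.)

2771.2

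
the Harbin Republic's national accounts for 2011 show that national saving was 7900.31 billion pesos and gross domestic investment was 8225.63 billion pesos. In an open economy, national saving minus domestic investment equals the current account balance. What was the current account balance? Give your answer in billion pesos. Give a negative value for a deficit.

-325.32

S - I = CA (net lending to the rest of the world).
CA = S - I = 7900.31 - 8225.63 = -325.32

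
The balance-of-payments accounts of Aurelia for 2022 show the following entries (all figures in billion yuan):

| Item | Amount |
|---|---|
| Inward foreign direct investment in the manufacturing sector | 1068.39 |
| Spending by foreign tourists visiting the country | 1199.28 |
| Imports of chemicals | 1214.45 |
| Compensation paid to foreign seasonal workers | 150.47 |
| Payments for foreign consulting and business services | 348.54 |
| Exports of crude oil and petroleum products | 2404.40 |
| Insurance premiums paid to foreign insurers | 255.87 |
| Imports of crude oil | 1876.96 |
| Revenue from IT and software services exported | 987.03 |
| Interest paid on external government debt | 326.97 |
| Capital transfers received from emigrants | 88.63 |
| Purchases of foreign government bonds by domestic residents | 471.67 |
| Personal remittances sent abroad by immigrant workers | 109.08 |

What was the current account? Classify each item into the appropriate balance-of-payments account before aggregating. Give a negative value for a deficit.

Goods: -1876.96 + 2404.40 - 1214.45 = -687.01
Services: -348.54 + 987.03 - 255.87 + 1199.28 = 1581.90
Primary income: -150.47 - 326.97 = -477.44
Secondary income: -109.08
Current account = (-687.01) + 1581.90 + (-477.44) + (-109.08) = 308.37
(Excluded from the current account — financial account: inward foreign direct investment in the manufacturing sector 1068.39, purchases of foreign government bonds by domestic residents 471.67; capital account: capital transfers received from emigrants 88.63.)

308.37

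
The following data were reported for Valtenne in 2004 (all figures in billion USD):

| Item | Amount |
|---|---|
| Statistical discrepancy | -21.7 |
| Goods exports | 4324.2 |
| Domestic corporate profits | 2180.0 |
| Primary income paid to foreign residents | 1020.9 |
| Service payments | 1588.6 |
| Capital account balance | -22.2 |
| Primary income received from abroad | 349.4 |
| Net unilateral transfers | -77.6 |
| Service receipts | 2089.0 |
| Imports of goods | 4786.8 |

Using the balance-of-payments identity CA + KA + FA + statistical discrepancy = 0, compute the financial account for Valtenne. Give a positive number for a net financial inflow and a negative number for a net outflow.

755.2

Goods balance = 4324.2 - 4786.8 = -462.6
Services balance = 2089.0 - 1588.6 = 500.4
Trade balance (goods + services) = -462.6 + 500.4 = 37.8
Net primary income = 349.4 - 1020.9 = -671.5
Net secondary income = -77.6
Current account = 37.8 + (-671.5) + (-77.6) = -711.3
Financial account = -(-711.3 + (-22.2) + (-21.7)) = 755.2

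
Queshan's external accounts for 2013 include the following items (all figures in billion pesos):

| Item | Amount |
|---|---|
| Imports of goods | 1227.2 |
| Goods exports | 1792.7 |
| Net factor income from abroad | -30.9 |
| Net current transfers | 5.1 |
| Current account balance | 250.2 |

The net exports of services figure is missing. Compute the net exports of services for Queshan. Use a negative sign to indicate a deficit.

-289.5

Current account = goods balance + services balance + net primary income + net secondary income
Sum of the known components = 539.7
Net exports of services = CA - (known components) = 250.2 - 539.7 = -289.5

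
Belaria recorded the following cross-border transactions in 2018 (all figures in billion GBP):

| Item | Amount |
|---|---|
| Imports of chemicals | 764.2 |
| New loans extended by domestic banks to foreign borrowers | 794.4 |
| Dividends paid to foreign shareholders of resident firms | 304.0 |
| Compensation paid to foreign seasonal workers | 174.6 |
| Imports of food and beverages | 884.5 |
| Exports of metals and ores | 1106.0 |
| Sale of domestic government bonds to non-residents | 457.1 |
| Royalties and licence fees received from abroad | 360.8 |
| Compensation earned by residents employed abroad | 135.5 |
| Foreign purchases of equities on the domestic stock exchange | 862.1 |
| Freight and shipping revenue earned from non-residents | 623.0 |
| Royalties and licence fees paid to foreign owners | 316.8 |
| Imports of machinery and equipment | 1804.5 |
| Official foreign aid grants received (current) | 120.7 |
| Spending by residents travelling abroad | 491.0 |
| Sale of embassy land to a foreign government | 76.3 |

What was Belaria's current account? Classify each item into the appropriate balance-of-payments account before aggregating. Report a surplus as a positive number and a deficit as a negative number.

-2393.6

Goods: 1106.0 - 1804.5 - 764.2 - 884.5 = -2347.2
Services: 623.0 - 316.8 + 360.8 - 491.0 = 176.0
Primary income: -304.0 + 135.5 - 174.6 = -343.1
Secondary income: 120.7
Current account = (-2347.2) + 176.0 + (-343.1) + 120.7 = -2393.6
(Excluded from the current account — financial account: new loans extended by domestic banks to foreign borrowers 794.4, sale of domestic government bonds to non-residents 457.1, foreign purchases of equities on the domestic stock exchange 862.1; capital account: sale of embassy land to a foreign government 76.3.)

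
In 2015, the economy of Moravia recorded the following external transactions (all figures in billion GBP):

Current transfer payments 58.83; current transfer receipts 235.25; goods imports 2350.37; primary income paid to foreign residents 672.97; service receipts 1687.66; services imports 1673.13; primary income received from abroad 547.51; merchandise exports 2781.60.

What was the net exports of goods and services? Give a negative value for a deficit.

Goods balance = 2781.60 - 2350.37 = 431.23
Services balance = 1687.66 - 1673.13 = 14.53
Trade balance (goods + services) = 431.23 + 14.53 = 445.76

445.76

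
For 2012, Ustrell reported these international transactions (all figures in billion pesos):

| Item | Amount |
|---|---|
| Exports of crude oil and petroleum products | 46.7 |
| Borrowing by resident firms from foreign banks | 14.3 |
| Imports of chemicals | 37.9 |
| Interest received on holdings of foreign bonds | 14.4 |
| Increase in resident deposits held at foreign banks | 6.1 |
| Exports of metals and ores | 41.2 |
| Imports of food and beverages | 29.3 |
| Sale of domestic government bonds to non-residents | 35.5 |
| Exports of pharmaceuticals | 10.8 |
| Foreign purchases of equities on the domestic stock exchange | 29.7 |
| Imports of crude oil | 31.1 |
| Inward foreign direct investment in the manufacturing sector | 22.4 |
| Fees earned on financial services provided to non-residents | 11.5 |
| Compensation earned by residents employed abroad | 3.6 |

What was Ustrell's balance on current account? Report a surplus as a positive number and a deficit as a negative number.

Goods: -31.1 - 37.9 - 29.3 + 46.7 + 41.2 + 10.8 = 0.4
Services: 11.5
Primary income: 3.6 + 14.4 = 18.0
Current account = 0.4 + 11.5 + 18.0 = 29.9
(Excluded from the current account — financial account: borrowing by resident firms from foreign banks 14.3, increase in resident deposits held at foreign banks 6.1, sale of domestic government bonds to non-residents 35.5, foreign purchases of equities on the domestic stock exchange 29.7, inward foreign direct investment in the manufacturing sector 22.4.)

29.9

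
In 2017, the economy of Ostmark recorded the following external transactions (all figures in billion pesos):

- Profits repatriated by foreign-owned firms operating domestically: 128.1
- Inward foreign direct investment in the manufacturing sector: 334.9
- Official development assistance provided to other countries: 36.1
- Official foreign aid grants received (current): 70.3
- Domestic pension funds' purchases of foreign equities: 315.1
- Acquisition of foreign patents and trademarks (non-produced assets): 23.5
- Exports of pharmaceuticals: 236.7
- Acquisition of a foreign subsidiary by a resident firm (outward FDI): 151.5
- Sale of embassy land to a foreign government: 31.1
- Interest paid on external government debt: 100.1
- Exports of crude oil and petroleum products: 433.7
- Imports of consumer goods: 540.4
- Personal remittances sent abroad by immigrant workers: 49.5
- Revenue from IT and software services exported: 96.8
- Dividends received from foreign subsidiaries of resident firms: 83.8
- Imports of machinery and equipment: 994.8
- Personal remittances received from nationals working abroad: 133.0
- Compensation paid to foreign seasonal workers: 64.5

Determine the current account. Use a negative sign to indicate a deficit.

-859.2

Goods: 236.7 - 540.4 + 433.7 - 994.8 = -864.8
Services: 96.8
Primary income: -128.1 - 64.5 - 100.1 + 83.8 = -208.9
Secondary income: -49.5 + 70.3 + 133.0 - 36.1 = 117.7
Current account = (-864.8) + 96.8 + (-208.9) + 117.7 = -859.2
(Excluded from the current account — financial account: inward foreign direct investment in the manufacturing sector 334.9, domestic pension funds' purchases of foreign equities 315.1, acquisition of a foreign subsidiary by a resident firm (outward FDI) 151.5; capital account: acquisition of foreign patents and trademarks (non-produced assets) 23.5, sale of embassy land to a foreign government 31.1.)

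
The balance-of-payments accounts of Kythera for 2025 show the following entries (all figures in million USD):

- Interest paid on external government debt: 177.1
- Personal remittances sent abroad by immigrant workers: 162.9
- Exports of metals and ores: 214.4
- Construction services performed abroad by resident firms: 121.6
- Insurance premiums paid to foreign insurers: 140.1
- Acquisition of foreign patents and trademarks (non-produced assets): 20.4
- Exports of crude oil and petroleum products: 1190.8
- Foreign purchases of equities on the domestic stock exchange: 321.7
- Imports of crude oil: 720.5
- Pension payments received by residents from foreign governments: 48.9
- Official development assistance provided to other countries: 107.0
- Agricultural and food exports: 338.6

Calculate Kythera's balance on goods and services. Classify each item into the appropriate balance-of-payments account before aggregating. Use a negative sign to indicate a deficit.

Goods: -720.5 + 1190.8 + 338.6 + 214.4 = 1023.3
Services: -140.1 + 121.6 = -18.5
Trade balance = 1023.3 + (-18.5) = 1004.8
(Excluded from the trade balance — primary income: interest paid on external government debt 177.1; secondary income: personal remittances sent abroad by immigrant workers 162.9, pension payments received by residents from foreign governments 48.9, official development assistance provided to other countries 107.0; capital account: acquisition of foreign patents and trademarks (non-produced assets) 20.4; financial account: foreign purchases of equities on the domestic stock exchange 321.7.)

1004.8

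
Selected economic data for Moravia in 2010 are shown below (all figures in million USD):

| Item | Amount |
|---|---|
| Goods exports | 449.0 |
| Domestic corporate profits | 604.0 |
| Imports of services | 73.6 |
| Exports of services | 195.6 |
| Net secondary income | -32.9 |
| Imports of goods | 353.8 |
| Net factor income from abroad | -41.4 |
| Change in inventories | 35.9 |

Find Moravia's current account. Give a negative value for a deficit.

Goods balance = 449.0 - 353.8 = 95.2
Services balance = 195.6 - 73.6 = 122.0
Trade balance (goods + services) = 95.2 + 122.0 = 217.2
Net primary income = -41.4
Net secondary income = -32.9
Current account = 217.2 + (-41.4) + (-32.9) = 142.9

142.9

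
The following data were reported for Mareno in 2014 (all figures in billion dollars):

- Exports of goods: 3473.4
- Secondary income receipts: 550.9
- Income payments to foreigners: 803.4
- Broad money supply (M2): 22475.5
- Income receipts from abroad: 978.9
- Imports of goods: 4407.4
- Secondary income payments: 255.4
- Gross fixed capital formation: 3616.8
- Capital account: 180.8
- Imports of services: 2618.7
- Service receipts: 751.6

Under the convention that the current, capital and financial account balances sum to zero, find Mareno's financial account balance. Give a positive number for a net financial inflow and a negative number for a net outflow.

2149.3

Goods balance = 3473.4 - 4407.4 = -934.0
Services balance = 751.6 - 2618.7 = -1867.1
Trade balance (goods + services) = -934.0 + (-1867.1) = -2801.1
Net primary income = 978.9 - 803.4 = 175.5
Net secondary income = 550.9 - 255.4 = 295.5
Current account = -2801.1 + 175.5 + 295.5 = -2330.1
Financial account = -(-2330.1 + 180.8) = 2149.3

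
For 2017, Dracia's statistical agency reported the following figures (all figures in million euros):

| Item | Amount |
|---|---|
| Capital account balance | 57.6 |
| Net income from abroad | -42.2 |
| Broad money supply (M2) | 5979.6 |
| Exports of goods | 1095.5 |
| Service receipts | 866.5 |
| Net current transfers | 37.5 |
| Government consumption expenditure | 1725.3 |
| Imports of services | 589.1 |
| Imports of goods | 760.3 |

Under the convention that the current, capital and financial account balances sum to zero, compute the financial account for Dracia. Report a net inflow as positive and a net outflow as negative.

Goods balance = 1095.5 - 760.3 = 335.2
Services balance = 866.5 - 589.1 = 277.4
Trade balance (goods + services) = 335.2 + 277.4 = 612.6
Net primary income = -42.2
Net secondary income = 37.5
Current account = 612.6 + (-42.2) + 37.5 = 607.9
Financial account = -(607.9 + 57.6) = -665.5

-665.5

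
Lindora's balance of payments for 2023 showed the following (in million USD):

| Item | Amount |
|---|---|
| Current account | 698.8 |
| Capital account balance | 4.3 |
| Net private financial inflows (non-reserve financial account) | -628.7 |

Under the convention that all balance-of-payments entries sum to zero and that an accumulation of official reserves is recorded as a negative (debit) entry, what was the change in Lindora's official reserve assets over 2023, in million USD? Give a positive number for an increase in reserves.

Official reserve transactions balance = -(698.8 + 4.3 + (-628.7)) = -74.4
An accumulation of reserves is recorded as a debit (negative entry), so the change in the stock of reserves is the negative of that balance.
Change in official reserves = -(-74.4) = 74.4

74.4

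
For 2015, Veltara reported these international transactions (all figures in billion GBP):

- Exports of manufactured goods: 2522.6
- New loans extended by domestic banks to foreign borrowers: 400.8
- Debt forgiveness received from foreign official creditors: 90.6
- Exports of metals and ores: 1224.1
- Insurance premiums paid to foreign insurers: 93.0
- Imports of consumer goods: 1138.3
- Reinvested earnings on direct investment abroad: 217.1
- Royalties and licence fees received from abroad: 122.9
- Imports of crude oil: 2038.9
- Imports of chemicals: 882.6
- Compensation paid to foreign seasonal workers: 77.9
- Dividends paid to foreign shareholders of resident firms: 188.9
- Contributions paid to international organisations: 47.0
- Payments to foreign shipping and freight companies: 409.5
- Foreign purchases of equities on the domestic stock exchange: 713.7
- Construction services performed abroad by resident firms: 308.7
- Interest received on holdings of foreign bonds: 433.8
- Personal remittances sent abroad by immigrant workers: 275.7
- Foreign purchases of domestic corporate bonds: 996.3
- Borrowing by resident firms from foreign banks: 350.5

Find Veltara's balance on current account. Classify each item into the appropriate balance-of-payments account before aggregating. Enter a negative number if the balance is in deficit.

Goods: -1138.3 + 1224.1 - 882.6 + 2522.6 - 2038.9 = -313.1
Services: -409.5 - 93.0 + 308.7 + 122.9 = -70.9
Primary income: 217.1 + 433.8 - 188.9 - 77.9 = 384.1
Secondary income: -47.0 - 275.7 = -322.7
Current account = (-313.1) + (-70.9) + 384.1 + (-322.7) = -322.6
(Excluded from the current account — financial account: new loans extended by domestic banks to foreign borrowers 400.8, foreign purchases of equities on the domestic stock exchange 713.7, foreign purchases of domestic corporate bonds 996.3, borrowing by resident firms from foreign banks 350.5; capital account: debt forgiveness received from foreign official creditors 90.6.)

-322.6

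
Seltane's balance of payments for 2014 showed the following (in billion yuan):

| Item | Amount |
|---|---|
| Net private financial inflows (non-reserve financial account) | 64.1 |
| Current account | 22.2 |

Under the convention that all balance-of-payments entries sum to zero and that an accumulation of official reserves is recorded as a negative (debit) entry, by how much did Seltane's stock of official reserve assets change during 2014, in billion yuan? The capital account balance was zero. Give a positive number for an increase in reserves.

Official reserve transactions balance = -(22.2 + 64.1) = -86.3
An accumulation of reserves is recorded as a debit (negative entry), so the change in the stock of reserves is the negative of that balance.
Change in official reserves = -(-86.3) = 86.3

86.3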